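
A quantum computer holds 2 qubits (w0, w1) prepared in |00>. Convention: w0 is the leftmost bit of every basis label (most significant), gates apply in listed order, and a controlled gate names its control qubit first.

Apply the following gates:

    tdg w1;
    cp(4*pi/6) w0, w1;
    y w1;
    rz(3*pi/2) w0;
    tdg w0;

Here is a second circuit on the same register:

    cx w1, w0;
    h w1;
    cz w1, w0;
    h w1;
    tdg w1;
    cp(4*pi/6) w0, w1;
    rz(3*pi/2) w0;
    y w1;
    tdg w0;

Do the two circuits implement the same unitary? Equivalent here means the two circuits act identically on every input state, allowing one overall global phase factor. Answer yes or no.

No — the two circuits implement different unitaries, even allowing a global phase.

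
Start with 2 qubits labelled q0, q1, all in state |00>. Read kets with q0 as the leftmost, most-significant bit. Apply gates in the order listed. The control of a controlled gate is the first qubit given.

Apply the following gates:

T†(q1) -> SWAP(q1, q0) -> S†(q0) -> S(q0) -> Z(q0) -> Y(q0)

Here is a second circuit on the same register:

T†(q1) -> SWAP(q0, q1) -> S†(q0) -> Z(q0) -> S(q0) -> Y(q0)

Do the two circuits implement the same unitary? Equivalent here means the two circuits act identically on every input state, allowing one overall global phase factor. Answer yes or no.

Yes, they are equivalent — the unitaries differ by at most a global phase.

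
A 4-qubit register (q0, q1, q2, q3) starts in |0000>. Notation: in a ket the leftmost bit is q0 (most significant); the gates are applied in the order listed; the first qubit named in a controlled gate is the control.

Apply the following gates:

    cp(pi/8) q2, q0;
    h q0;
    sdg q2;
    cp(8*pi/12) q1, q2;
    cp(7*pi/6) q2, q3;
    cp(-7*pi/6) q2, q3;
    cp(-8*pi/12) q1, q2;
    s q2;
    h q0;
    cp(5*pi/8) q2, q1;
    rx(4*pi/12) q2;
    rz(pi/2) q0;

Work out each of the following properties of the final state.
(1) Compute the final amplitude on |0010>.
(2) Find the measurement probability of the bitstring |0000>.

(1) The amplitude on |0010> is -exp(I*pi/4)/2. Key observation: steps 2-9 multiply out to the identity, so the circuit reduces to the remaining gates.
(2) Outcome |0000> occurs with probability 3/4.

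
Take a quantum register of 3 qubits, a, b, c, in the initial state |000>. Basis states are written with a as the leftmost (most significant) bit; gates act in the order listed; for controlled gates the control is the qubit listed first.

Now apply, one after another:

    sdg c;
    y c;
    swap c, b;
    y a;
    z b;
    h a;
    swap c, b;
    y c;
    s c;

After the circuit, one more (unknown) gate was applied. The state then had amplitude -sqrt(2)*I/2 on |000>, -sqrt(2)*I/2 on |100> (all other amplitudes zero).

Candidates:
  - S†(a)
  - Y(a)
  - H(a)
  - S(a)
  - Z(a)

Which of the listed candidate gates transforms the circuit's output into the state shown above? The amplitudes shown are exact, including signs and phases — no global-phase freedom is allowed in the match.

The unique candidate consistent with the amplitudes is Z(a).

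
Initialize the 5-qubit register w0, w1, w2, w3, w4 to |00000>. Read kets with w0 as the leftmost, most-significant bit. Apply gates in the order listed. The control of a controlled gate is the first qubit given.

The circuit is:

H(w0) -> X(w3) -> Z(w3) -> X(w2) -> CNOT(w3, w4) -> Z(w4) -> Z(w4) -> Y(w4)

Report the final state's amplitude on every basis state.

The final amplitudes are sqrt(2)*I/2 on |00110>, sqrt(2)*I/2 on |10110>, and 0 on every other basis state.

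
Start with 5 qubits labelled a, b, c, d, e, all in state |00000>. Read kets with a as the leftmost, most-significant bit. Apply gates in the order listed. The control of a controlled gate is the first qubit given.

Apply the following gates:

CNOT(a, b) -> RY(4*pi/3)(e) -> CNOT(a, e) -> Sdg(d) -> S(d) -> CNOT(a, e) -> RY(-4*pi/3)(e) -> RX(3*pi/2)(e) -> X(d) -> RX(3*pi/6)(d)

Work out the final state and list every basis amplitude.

The final amplitudes are I/2 on |00000>, -1/2 on |00001>, -1/2 on |00010>, -I/2 on |00011>, and 0 on every other basis state. Key observation: steps 2-7 multiply out to the identity, so the circuit reduces to the remaining gates.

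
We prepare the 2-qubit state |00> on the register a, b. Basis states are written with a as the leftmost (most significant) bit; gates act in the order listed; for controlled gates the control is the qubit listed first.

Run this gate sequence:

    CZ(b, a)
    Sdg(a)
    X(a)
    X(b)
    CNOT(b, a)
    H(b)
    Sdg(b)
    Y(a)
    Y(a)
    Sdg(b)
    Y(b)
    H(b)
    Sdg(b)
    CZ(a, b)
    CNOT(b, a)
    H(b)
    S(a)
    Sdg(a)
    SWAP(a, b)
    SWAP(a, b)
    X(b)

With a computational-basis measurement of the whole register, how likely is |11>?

The probability of measuring |11> is 1/2.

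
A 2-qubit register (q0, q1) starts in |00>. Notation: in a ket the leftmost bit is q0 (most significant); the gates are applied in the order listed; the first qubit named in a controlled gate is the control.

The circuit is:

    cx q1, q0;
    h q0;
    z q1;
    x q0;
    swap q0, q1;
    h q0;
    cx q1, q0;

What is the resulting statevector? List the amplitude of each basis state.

The resulting statevector has amplitude 1/2 on |00>, 1/2 on |01>, 1/2 on |10>, 1/2 on |11>.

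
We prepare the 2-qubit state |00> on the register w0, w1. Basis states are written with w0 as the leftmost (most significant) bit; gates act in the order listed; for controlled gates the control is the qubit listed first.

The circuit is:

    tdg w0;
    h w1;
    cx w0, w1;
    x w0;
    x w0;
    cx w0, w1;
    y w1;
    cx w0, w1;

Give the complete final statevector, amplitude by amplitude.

After the circuit, the state carries amplitude -sqrt(2)*I/2 on |00>, sqrt(2)*I/2 on |01>, 0 on |10>, 0 on |11>. Key observation: steps 3-6 multiply out to the identity, so the circuit reduces to the remaining gates.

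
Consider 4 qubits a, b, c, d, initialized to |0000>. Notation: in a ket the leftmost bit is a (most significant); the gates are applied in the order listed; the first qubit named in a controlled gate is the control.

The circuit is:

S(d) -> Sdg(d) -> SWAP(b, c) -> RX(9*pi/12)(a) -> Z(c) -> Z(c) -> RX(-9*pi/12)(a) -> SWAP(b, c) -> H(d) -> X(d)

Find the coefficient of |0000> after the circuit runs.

The final state's coefficient on |0000> equals sqrt(2)/2. Key observation: the block from step 3 through step 8 cancels to the identity and can be dropped.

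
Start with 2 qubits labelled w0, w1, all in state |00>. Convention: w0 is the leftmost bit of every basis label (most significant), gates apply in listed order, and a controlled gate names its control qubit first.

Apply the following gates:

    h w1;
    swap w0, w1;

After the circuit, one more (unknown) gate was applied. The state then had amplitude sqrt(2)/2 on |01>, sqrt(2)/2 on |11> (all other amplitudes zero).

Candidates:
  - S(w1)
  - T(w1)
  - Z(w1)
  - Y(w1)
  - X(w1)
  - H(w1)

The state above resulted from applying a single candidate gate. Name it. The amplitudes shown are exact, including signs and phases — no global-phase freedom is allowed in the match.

The applied gate was X(w1).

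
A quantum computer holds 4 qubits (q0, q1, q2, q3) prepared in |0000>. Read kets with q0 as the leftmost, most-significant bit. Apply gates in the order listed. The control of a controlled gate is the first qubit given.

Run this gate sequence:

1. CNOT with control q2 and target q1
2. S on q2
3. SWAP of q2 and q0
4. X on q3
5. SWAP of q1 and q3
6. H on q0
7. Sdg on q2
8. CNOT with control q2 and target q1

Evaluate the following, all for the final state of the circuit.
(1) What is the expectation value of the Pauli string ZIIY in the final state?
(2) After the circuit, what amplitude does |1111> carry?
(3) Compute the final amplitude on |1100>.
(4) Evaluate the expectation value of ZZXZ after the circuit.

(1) In the final state, ZIIY has expectation 0.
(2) The amplitude on |1111> is 0.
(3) The amplitude on |1100> is sqrt(2)/2.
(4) In the final state, ZZXZ has expectation 0.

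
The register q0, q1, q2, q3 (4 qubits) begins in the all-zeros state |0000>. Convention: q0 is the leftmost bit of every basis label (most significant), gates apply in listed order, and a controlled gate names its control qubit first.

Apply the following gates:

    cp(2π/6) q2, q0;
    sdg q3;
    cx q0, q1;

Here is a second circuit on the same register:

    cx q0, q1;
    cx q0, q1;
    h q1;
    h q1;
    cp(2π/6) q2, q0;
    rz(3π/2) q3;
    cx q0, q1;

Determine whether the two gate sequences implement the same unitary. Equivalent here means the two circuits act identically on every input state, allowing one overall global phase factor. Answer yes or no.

Yes: on every input state the two circuits agree up to one overall phase factor.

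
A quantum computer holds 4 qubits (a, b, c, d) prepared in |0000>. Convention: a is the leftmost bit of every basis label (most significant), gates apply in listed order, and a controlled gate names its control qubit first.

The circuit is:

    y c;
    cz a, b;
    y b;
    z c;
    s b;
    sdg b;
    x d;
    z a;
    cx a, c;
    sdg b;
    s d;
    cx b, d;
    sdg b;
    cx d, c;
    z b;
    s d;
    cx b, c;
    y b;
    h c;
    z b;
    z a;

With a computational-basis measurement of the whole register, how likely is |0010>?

Outcome |0010> occurs with probability 1/2. Key observation: gates 5-6 undo each other exactly, leaving only the rest of the circuit to track.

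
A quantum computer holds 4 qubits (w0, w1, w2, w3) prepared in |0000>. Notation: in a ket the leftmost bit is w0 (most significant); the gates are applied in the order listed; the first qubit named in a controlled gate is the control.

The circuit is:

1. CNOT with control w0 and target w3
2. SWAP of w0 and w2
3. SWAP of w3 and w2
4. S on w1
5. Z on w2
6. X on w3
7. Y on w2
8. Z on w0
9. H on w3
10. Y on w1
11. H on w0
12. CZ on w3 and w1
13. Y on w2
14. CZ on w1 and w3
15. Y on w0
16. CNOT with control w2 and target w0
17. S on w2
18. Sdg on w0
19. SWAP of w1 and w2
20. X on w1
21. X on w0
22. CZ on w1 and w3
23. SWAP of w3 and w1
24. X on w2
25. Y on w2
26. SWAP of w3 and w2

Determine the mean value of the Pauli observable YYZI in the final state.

In the final state, YYZI has expectation 0.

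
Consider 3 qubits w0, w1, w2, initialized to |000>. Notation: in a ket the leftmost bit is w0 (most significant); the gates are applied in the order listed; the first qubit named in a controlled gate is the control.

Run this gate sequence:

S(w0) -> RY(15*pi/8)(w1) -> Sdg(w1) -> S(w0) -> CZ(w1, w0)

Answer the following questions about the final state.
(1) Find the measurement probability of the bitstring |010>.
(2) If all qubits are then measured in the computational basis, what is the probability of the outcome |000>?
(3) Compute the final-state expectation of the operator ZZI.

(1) A full measurement returns |010> with probability sin(pi/16)**2.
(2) The probability of measuring |000> is cos(pi/16)**2.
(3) The observable ZZI averages to sqrt(sqrt(2) + 2)/2.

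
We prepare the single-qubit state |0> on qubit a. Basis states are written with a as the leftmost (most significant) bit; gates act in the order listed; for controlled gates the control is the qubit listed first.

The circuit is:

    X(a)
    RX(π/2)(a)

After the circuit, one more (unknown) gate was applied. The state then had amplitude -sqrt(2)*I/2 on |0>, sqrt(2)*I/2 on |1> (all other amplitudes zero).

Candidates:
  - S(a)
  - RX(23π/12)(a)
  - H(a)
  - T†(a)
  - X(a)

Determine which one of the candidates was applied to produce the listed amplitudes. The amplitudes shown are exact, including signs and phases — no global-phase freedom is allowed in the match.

The unique candidate consistent with the amplitudes is S(a).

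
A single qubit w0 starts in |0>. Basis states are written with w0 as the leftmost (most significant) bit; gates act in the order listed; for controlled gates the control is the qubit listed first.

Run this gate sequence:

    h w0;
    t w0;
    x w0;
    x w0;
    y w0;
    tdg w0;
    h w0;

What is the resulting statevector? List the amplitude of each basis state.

The resulting statevector has amplitude sqrt(2)/2 on |0>, (-1 + I)*exp(3*I*pi/4)/2 on |1>.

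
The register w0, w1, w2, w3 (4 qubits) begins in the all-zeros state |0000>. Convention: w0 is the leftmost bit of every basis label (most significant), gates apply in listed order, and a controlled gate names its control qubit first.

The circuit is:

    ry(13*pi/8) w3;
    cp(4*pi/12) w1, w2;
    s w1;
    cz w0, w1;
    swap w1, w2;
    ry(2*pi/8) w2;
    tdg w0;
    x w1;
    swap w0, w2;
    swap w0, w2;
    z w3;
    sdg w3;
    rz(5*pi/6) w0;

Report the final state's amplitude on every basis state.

The final amplitudes are sqrt(sqrt(2) + 2)*exp(7*I*pi/12)*cos(3*pi/16)/2 on |0100>, sqrt(sqrt(2) + 2)*exp(I*pi/12)*sin(3*pi/16)/2 on |0101>, sqrt(2 - sqrt(2))*exp(7*I*pi/12)*cos(3*pi/16)/2 on |0110>, sqrt(2 - sqrt(2))*exp(I*pi/12)*sin(3*pi/16)/2 on |0111>, and 0 on every other basis state. Key observation: the block from step 9 through step 10 cancels to the identity and can be dropped.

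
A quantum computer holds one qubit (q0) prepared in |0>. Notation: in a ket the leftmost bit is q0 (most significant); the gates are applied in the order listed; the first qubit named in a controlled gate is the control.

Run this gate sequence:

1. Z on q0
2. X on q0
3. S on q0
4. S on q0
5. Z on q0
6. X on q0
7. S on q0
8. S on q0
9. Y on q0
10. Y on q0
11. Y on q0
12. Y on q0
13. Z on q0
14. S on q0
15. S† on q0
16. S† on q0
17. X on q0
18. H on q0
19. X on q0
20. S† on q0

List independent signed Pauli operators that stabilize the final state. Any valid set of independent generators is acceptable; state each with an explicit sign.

The stabilizer group can be generated by +Y, among other valid generating sets.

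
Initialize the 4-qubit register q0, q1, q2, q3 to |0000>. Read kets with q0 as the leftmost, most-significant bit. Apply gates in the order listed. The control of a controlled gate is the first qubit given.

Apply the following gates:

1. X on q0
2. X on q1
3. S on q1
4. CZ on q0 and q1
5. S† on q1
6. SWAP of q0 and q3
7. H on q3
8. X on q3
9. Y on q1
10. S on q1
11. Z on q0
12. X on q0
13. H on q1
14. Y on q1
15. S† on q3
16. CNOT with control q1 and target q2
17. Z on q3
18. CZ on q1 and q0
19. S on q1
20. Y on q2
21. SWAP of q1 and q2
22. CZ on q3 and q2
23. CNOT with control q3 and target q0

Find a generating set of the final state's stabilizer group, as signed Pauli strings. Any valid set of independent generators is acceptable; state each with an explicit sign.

The stabilizer group can be generated by -XIZY, -IXYZ, -ZIIZ, -IZZI, among other valid generating sets.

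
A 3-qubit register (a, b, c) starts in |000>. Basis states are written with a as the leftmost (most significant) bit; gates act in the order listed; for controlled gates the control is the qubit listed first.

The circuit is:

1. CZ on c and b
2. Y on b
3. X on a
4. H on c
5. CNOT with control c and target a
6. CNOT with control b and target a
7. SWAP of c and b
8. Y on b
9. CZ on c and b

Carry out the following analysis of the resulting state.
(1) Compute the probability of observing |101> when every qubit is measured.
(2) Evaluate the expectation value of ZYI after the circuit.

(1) Outcome |101> occurs with probability 1/2.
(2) The observable ZYI averages to 0.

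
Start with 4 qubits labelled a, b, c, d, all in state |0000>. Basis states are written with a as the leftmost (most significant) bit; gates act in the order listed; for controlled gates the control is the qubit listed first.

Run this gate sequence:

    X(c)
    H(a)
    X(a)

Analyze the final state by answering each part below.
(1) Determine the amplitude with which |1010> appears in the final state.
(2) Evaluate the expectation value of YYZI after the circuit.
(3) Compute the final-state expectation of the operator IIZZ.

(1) |1010> carries amplitude sqrt(2)/2 in the final state.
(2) In the final state, YYZI has expectation 0.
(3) The observable IIZZ averages to -1.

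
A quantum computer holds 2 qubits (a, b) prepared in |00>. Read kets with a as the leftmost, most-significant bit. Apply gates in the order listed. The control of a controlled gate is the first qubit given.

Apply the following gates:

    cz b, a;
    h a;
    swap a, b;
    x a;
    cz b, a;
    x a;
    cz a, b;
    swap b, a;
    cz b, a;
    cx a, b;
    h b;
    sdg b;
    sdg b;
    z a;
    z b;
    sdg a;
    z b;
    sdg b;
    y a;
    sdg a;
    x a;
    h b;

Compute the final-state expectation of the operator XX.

The expectation value of XX is -1.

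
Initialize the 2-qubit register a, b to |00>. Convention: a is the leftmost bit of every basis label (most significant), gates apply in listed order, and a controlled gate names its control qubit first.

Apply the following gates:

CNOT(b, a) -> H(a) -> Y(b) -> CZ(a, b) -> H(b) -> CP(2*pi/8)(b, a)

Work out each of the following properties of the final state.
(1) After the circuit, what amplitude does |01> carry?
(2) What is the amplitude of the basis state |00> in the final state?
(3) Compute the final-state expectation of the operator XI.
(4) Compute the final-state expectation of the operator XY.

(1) The amplitude on |01> is -I/2.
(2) |00> carries amplitude I/2 in the final state.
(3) The observable XI averages to -1/2 - sqrt(2)/4.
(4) The observable XY averages to sqrt(2)/4.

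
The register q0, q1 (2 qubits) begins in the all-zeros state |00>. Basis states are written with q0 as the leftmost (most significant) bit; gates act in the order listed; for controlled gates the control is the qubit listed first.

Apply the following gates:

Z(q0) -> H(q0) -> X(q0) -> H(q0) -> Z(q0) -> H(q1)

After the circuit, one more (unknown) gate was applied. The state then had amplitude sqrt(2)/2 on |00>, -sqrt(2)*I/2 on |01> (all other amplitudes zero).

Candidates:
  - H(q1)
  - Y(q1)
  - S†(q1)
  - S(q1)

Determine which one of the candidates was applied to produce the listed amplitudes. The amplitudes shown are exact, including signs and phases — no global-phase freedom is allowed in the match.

It was S†(q1) that produced the state shown. Key observation: the block from step 2 through step 5 cancels to the identity and can be dropped.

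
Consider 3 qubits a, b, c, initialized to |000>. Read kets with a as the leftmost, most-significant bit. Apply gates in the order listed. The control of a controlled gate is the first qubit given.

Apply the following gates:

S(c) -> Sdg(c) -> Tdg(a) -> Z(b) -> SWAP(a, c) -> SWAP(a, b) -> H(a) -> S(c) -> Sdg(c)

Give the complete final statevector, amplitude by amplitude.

The resulting statevector has amplitude sqrt(2)/2 on |000>, sqrt(2)/2 on |100>, and 0 on every other basis state.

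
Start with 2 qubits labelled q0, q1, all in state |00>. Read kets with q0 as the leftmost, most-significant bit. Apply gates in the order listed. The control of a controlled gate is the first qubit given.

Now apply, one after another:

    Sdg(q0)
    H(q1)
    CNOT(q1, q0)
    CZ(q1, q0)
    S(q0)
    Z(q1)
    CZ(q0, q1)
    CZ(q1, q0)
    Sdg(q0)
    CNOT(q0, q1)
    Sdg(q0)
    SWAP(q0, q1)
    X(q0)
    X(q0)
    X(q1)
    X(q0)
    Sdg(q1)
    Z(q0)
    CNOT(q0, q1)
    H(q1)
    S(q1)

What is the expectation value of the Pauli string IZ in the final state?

The observable IZ averages to 1. Key observation: the block from step 13 through step 14 cancels to the identity and can be dropped.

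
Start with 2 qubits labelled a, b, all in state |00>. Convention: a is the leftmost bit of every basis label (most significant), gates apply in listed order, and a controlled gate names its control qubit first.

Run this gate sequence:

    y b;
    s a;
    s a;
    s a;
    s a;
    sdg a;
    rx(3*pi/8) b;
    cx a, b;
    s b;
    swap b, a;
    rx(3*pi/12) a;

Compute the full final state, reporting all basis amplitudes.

The resulting statevector has amplitude sqrt(sqrt(2)/4 + 1/2)*sin(3*pi/16) + I*sqrt(1/2 - sqrt(2)/4)*cos(3*pi/16) on |00>, 0 on |01>, -sqrt(sqrt(2)/4 + 1/2)*cos(3*pi/16) - I*sqrt(1/2 - sqrt(2)/4)*sin(3*pi/16) on |10>, 0 on |11>. Key observation: the block from step 2 through step 5 cancels to the identity and can be dropped.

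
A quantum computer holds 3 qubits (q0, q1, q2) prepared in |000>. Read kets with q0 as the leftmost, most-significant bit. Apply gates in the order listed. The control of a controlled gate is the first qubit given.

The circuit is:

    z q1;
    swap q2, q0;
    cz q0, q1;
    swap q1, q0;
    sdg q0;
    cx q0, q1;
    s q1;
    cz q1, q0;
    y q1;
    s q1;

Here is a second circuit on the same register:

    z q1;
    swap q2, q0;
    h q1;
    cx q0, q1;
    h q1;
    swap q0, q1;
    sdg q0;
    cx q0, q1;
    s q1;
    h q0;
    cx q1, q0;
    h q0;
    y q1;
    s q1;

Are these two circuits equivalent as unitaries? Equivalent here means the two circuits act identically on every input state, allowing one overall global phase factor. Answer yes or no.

Yes, they are equivalent — the unitaries differ by at most a global phase.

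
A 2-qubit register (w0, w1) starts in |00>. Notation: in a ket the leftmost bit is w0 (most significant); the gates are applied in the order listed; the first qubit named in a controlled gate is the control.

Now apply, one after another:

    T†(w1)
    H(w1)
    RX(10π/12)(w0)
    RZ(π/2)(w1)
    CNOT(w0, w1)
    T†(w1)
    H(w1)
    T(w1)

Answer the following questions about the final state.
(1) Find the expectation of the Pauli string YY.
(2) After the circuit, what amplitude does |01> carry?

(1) The expectation value of YY is -1/4.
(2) The amplitude on |01> is -sqrt(2)/8 + sqrt(6)/8 - sqrt(6)*exp(I*pi/4)/8 + sqrt(2)*exp(I*pi/4)/8.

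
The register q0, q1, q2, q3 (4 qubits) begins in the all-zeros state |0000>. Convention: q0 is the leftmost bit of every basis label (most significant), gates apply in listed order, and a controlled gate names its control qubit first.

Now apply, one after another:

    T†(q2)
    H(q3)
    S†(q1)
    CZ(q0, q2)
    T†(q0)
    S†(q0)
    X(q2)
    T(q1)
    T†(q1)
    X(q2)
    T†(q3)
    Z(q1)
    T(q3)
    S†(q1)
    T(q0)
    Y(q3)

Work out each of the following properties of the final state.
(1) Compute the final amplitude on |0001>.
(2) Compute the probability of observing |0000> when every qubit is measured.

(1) The final state's coefficient on |0001> equals sqrt(2)*I/2.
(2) Outcome |0000> occurs with probability 1/2.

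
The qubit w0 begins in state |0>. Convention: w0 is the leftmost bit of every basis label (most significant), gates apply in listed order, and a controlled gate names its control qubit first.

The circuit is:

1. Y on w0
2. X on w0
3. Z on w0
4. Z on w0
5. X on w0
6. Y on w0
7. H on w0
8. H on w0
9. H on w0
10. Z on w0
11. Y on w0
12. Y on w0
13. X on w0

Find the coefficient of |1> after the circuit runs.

The final state's coefficient on |1> equals sqrt(2)/2. Key observation: the block from step 1 through step 6 cancels to the identity and can be dropped.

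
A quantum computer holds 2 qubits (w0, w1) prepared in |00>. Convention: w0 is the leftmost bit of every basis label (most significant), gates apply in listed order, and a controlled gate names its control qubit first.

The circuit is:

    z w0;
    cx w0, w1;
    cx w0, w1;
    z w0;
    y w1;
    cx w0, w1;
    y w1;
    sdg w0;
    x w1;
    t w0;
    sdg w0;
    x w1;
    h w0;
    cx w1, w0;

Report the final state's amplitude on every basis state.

After the circuit, the state carries amplitude sqrt(2)/2 on |00>, 0 on |01>, sqrt(2)/2 on |10>, 0 on |11>.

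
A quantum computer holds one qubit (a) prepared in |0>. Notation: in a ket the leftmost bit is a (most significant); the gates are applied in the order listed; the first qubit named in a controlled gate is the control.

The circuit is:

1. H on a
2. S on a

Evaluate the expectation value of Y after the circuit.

In the final state, Y has expectation 1.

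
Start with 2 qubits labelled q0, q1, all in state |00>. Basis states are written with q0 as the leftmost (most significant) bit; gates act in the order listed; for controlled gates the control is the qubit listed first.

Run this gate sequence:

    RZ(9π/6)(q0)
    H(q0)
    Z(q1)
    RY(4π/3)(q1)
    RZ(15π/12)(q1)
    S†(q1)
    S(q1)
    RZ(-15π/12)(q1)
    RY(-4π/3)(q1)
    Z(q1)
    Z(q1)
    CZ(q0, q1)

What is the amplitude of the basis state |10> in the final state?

|10> carries amplitude -sqrt(2)*exp(I*pi/4)/2 in the final state. Key observation: steps 3-10 multiply out to the identity, so the circuit reduces to the remaining gates.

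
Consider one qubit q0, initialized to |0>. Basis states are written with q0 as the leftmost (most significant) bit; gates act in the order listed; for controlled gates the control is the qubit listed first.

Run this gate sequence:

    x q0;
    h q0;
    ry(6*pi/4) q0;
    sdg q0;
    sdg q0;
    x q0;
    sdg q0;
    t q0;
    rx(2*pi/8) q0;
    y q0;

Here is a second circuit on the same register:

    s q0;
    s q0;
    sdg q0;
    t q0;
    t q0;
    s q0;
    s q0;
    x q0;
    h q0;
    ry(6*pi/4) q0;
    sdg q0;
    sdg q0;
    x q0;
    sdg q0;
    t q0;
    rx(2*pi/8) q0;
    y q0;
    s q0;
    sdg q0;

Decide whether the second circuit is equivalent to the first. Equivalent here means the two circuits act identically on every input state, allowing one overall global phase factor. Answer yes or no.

Yes, they are equivalent — the unitaries differ by at most a global phase.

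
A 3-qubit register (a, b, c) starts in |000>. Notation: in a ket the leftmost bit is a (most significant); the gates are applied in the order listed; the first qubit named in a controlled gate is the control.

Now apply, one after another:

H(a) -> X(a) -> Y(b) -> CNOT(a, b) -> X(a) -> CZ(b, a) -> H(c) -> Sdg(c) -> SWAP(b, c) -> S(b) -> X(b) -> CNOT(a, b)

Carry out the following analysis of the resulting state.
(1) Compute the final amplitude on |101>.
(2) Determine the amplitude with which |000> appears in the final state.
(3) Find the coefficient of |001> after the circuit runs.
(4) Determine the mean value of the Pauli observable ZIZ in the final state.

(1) |101> carries amplitude -I/2 in the final state.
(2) |000> carries amplitude I/2 in the final state.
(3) |001> carries amplitude 0 in the final state.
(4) The observable ZIZ averages to 1.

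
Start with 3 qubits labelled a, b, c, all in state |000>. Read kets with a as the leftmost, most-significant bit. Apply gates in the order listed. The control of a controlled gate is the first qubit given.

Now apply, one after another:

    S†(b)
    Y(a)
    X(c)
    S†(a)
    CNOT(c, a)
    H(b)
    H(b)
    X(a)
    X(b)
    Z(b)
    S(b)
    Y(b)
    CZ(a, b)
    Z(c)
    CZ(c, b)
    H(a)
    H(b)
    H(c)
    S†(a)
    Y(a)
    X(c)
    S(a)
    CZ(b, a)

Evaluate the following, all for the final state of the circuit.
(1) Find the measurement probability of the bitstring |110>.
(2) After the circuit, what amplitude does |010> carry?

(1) The probability of measuring |110> is 1/8.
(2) |010> carries amplitude -sqrt(2)/4 in the final state.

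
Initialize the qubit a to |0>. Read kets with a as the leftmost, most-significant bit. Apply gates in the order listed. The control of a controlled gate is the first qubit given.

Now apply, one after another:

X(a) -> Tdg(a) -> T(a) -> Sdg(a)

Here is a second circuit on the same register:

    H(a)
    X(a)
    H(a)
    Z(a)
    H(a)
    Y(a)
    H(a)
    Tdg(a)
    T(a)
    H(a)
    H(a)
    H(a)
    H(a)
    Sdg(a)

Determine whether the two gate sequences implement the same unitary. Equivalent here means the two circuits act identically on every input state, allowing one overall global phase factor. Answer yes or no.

No — the two circuits implement different unitaries, even allowing a global phase.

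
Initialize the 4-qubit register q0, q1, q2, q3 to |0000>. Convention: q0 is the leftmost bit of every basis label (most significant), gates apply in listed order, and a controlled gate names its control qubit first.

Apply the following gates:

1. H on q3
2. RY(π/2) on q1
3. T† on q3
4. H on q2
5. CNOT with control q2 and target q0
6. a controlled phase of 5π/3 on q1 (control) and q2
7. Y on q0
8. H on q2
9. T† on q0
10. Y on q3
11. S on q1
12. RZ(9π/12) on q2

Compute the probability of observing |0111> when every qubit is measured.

The probability of measuring |0111> is 1/16.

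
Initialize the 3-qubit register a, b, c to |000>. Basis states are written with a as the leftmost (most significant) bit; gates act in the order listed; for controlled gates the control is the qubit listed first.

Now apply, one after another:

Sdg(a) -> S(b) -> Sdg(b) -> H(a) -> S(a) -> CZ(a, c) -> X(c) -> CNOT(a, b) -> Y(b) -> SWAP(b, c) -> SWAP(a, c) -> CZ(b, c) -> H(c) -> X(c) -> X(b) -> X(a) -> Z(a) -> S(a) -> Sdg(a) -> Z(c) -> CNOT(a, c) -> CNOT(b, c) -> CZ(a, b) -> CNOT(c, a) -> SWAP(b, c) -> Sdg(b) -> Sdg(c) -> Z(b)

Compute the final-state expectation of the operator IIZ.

The observable IIZ averages to 1. Key observation: the block from step 18 through step 19 cancels to the identity and can be dropped.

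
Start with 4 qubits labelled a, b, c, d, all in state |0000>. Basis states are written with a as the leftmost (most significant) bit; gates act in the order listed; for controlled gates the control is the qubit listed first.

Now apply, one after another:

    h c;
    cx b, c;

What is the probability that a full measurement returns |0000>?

A full measurement returns |0000> with probability 1/2.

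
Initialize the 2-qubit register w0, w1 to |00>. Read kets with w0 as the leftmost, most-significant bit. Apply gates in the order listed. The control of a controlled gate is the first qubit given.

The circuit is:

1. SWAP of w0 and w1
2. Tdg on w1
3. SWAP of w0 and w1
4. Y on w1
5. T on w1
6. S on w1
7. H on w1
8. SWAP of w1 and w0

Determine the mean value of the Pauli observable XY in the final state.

The expectation value of XY is 0.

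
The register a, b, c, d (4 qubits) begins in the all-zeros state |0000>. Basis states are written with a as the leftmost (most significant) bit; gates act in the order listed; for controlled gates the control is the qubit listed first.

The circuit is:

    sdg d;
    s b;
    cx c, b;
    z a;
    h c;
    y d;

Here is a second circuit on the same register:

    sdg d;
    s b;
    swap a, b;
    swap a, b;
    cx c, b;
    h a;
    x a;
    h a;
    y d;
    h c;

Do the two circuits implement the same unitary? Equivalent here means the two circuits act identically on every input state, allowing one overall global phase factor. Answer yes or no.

Yes, they are equivalent — the unitaries differ by at most a global phase.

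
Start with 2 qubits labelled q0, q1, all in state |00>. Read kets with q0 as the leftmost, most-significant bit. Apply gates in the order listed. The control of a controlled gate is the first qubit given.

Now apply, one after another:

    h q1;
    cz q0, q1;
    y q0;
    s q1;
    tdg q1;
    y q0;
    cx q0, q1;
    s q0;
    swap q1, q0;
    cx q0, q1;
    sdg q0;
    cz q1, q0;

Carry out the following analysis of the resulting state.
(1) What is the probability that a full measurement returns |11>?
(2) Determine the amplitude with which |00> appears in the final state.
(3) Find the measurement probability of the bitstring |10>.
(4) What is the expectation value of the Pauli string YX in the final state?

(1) The probability of measuring |11> is 1/2.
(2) The final state's coefficient on |00> equals sqrt(2)/2.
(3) A full measurement returns |10> with probability 0.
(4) The observable YX averages to sqrt(2)/2.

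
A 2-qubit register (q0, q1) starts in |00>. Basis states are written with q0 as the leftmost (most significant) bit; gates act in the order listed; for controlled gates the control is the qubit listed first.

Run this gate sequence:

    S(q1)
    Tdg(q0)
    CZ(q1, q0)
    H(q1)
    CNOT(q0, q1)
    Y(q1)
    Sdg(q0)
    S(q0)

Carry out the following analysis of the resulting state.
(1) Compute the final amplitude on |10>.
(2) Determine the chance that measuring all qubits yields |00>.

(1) The amplitude on |10> is 0.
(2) A full measurement returns |00> with probability 1/2.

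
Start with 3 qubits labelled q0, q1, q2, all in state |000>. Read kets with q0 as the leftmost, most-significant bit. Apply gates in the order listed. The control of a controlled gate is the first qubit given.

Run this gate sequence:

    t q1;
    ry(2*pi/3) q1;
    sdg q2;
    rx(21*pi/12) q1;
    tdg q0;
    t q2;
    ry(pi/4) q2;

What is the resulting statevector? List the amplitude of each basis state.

The resulting statevector has amplitude -1/4 - sqrt(2)/8 - sqrt(6)*I/8 on |000>, -sqrt(2)/8 - sqrt(3)*I/4 + sqrt(6)*I/8 on |001>, -sqrt(3)/4 - sqrt(6)/8 - sqrt(2)*I/8 on |010>, -sqrt(6)/8 - I/4 + sqrt(2)*I/8 on |011>, 0 on |100>, 0 on |101>, 0 on |110>, 0 on |111>.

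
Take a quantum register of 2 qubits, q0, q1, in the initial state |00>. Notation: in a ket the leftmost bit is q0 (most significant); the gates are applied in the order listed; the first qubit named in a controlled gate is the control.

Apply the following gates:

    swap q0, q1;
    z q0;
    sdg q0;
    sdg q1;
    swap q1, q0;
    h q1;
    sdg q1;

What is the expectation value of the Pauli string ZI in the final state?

In the final state, ZI has expectation 1.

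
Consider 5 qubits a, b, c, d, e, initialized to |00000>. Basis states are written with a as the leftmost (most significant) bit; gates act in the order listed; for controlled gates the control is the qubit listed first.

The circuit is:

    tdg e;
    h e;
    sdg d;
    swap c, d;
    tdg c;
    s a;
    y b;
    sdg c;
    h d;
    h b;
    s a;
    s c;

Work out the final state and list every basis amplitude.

After the circuit, the state carries amplitude sqrt(2)*I/4 on |00000>, sqrt(2)*I/4 on |00001>, sqrt(2)*I/4 on |00010>, sqrt(2)*I/4 on |00011>, -sqrt(2)*I/4 on |01000>, -sqrt(2)*I/4 on |01001>, -sqrt(2)*I/4 on |01010>, -sqrt(2)*I/4 on |01011>, and 0 on every other basis state.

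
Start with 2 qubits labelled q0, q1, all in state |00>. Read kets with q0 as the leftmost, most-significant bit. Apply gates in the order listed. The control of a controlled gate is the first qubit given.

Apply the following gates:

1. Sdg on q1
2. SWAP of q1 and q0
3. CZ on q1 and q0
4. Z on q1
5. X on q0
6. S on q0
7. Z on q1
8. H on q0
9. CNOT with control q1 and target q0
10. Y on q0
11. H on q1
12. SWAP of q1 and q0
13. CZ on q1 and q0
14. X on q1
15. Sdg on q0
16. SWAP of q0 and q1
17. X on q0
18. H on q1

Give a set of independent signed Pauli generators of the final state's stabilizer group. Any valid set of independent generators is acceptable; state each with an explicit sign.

The stabilizer group can be generated by +YZ, +ZY, among other valid generating sets.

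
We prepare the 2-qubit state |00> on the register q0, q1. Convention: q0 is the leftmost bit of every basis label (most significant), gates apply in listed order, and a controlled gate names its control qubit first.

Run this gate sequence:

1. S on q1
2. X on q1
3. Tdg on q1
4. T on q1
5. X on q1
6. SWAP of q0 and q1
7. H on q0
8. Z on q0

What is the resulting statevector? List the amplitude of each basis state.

The final amplitudes are sqrt(2)/2 on |00>, 0 on |01>, -sqrt(2)/2 on |10>, 0 on |11>. Key observation: the block from step 2 through step 5 cancels to the identity and can be dropped.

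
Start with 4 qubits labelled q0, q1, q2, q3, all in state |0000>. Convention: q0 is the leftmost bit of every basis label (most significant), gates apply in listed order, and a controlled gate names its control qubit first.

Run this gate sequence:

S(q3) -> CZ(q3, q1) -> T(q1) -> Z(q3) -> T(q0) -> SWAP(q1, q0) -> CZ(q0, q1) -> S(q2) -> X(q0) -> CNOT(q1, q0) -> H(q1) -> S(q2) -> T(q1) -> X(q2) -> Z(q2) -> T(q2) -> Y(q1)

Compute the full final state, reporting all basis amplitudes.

After the circuit, the state carries amplitude -sqrt(2)/2 on |1010>, -sqrt(2)*exp(3*I*pi/4)/2 on |1110>, and 0 on every other basis state.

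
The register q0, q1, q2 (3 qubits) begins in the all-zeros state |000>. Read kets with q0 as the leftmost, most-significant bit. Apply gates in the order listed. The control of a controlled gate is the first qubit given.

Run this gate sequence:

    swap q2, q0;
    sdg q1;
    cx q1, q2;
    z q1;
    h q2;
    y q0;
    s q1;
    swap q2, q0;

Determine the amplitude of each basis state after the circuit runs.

The resulting statevector has amplitude sqrt(2)*I/2 on |001>, sqrt(2)*I/2 on |101>, and 0 on every other basis state.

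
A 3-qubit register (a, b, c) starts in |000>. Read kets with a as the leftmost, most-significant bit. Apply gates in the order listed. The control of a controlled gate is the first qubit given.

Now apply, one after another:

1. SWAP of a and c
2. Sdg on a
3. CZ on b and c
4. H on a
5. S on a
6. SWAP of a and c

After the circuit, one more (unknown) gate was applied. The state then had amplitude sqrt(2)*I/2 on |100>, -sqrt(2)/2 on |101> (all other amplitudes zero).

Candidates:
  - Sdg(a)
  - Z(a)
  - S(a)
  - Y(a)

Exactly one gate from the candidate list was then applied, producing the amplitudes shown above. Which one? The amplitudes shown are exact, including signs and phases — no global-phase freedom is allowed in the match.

The applied gate was Y(a).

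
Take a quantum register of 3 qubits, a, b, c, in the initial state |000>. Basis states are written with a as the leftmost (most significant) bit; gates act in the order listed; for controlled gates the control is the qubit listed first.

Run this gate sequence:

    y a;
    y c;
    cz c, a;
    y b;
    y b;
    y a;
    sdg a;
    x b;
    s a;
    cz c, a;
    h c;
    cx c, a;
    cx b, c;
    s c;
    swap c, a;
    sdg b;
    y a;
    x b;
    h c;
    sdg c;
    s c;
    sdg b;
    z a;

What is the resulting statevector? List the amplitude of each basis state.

The final amplitudes are -1/2 on |000>, -1/2 on |001>, 0 on |010>, 0 on |011>, -I/2 on |100>, I/2 on |101>, 0 on |110>, 0 on |111>.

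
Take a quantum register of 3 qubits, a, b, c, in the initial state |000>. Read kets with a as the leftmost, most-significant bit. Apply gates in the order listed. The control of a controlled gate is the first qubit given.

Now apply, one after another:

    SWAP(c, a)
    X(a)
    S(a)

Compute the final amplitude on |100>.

|100> carries amplitude I in the final state.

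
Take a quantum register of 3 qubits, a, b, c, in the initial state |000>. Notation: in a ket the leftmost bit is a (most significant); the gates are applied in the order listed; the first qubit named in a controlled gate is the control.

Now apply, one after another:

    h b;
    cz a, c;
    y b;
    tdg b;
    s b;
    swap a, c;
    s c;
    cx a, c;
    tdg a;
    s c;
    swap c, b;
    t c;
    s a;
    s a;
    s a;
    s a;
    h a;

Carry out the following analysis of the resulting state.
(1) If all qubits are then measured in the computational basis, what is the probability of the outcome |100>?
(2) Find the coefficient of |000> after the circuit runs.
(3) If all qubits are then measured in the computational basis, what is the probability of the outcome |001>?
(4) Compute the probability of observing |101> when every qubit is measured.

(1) A full measurement returns |100> with probability 1/4. Key observation: gates 13-16 undo each other exactly, leaving only the rest of the circuit to track.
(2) |000> carries amplitude -I/2 in the final state.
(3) Outcome |001> occurs with probability 1/4.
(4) The probability of measuring |101> is 1/4.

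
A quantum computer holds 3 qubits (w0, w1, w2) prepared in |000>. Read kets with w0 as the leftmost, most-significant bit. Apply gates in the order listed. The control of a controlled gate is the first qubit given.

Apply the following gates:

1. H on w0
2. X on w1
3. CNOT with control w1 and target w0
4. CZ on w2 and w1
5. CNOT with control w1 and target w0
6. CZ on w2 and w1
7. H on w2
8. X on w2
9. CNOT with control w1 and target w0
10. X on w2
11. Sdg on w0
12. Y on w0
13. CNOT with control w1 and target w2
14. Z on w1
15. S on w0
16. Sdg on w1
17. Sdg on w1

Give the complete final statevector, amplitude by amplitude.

The resulting statevector has amplitude 0 on |000>, 0 on |001>, -1/2 on |010>, -1/2 on |011>, 0 on |100>, 0 on |101>, -1/2 on |110>, -1/2 on |111>.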